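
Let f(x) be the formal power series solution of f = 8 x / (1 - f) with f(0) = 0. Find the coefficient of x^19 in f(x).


Apply Lagrange inversion: f = 8 x * phi(f) with phi(t) = 1/(1 - t), so
[x^n] f = 8^n * (1/n) [t^(n-1)] phi(t)^n = 8^n * (1/n) [t^(n-1)] (1 - t)^(-n) = 8^n * (1/n) C(2n - 2, n - 1) = 8^n * C_{n-1}.
For n = 19: C_18 = C(36, 18) / 19 = 9075135300/19 = 477638700.
With the 8^19 = 144115188075855872 factor, the coefficient is 144115188075855872 * 477638700 = 68834991082807300089446400.

68834991082807300089446400


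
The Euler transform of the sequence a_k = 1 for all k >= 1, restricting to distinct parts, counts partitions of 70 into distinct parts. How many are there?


Partitions of 70 into distinct parts can be computed via generating function.
Product (1+x)(1+x^2)(1+x^3)...
The coefficient of x^70 = 29927

29927


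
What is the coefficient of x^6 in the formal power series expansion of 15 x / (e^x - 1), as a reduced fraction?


The exponential generating function for Bernoulli numbers is
x / (e^x - 1) = sum_{k>=0} B_k x^k / k!.
So the coefficient of x^6 in 15 x / (e^x - 1) is 15 B_6 / 6!.
Computing: B_6 = 1/42, 6! = 720, giving
15 * 1/42 / 720 = 1/2016.

1/2016


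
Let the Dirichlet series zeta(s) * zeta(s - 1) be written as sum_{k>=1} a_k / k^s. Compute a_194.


Convolution gives a_k = sum_{d | k} d * 1 = sum_{d | k} d = sigma(k), the sum of positive divisors of k.
For k = 194, the divisors are 1, 2, 97, 194, so
sigma(194) = 1 + 2 + 97 + 194 = 294.

294


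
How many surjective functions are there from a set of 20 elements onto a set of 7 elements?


By inclusion-exclusion on which target elements are missed, the number of surjections from an n-set onto a k-set is
surj(n, k) = sum_{j=0}^{k} (-1)^j C(k, j) (k - j)^n.
Equivalently surj(n, k) = k! * S(n, k), where S(n, k) is the Stirling number of the second kind.
For n = 20, k = 7:
S(20, 7) = 11143554045652, so
surj = 7! * 11143554045652 = 5040 * 11143554045652 = 56163512390086080.

56163512390086080


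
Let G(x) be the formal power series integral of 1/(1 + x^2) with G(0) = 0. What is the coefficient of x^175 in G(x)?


1/(1 + x^2) = sum_{j>=0} (-1)^j x^(2j). Integrating termwise with G(0) = 0:
G(x) = sum_{j>=0} (-1)^j x^(2j+1) / (2j+1) = arctan(x).
Only odd powers are nonzero. For x^175 write 175 = 2*87 + 1, giving
(-1)^87 / 175 = -1/175 = -1/175.

-1/175


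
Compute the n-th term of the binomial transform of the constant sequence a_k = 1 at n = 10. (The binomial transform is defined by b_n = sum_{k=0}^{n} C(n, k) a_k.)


With a_k = 1 for all k, b_n = sum_{k=0}^{n} C(n, k) = 2^n by the binomial theorem.
For n = 10: 2^10 = 1024.

1024


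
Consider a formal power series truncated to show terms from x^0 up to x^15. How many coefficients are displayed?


From x^0 to x^15 inclusive, the count is 15 - 0 + 1 = 16.

16


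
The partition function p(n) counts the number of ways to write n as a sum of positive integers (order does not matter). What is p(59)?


Using the generating function prod_{k>=1} 1/(1-x^k), we compute p(59).
By dynamic programming over parts 1 through 59:
p(59) = 831820

831820


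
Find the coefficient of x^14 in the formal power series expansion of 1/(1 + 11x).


Write 1/(1 + c x) = 1/(1 - (-c) x) and apply the geometric-series identity
1/(1 - y) = sum_{k>=0} y^k to get 1/(1 + c x) = sum_{k>=0} (-c)^k x^k.
So the coefficient of x^k is (-c)^k = (-1)^k * c^k.
Here c = 11 and k = 14:
(-11)^14 = 1 * 379749833583241 = 379749833583241

379749833583241


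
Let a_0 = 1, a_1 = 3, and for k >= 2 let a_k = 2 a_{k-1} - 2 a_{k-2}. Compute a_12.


Iterating the recurrence forward:
a_0 = 1
a_1 = 3
a_2 = 2*3 - 2*1 = 4
a_3 = 2*4 - 2*3 = 2
a_4 = 2*2 - 2*4 = -4
a_5 = 2*-4 - 2*2 = -12
a_6 = 2*-12 - 2*-4 = -16
a_7 = 2*-16 - 2*-12 = -8
a_8 = 2*-8 - 2*-16 = 16
a_9 = 2*16 - 2*-8 = 48
a_10 = 2*48 - 2*16 = 64
a_11 = 2*64 - 2*48 = 32
a_12 = 2*32 - 2*64 = -64
So a_12 = -64.

-64


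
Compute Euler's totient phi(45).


phi(n) counts integers in [1, n] coprime to n. Using the multiplicative formula phi(n) = n * prod_{p | n} (1 - 1/p):
45 = 3^2 * 5, so
phi(45) = 45 * (1 - 1/3) * (1 - 1/5) = 24.

24


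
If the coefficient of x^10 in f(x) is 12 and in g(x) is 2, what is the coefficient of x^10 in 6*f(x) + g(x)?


Scalar multiplication scales coefficients: 6 * 12 = 72.
Then add the g coefficient: 72 + 2
= 74

74


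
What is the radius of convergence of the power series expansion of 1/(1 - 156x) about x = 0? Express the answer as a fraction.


Expanding 1/(1 - 156x) = sum_{k>=0} 156^k x^k, the series converges when |156x| < 1, i.e., |x| < 1/156.
So the radius of convergence is 1/156 = 1/156.

1/156


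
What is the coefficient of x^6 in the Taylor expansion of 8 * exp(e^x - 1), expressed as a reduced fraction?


exp(e^x - 1) = sum_{k>=0} Bell_k x^k / k!, where Bell_k is the k-th Bell number.
So the coefficient of x^6 is 8 * Bell_6 / 6!.
Computing: Bell_6 = 203 and 6! = 720, giving
8 * 203/720 = 203/90.

203/90


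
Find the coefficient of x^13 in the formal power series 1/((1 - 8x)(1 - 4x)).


By partial fractions or Cauchy convolution:
The coefficient equals sum_{k=0}^{13} 8^k * 4^(13-k).
= 1099444518912

1099444518912


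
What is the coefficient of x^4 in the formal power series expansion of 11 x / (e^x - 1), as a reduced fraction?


The exponential generating function for Bernoulli numbers is
x / (e^x - 1) = sum_{k>=0} B_k x^k / k!.
So the coefficient of x^4 in 11 x / (e^x - 1) is 11 B_4 / 4!.
Computing: B_4 = -1/30, 4! = 24, giving
11 * -1/30 / 24 = -11/720.

-11/720


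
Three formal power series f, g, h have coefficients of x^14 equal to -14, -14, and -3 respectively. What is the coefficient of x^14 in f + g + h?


Series addition is componentwise:
-14 + -14 + -3
= -31

-31


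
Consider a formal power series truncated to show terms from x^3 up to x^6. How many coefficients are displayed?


From x^3 to x^6 inclusive, the count is 6 - 3 + 1 = 4.

4


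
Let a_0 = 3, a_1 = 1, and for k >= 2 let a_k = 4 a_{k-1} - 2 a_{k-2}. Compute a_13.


Iterating the recurrence forward:
a_0 = 3
a_1 = 1
a_2 = 4*1 - 2*3 = -2
a_3 = 4*-2 - 2*1 = -10
a_4 = 4*-10 - 2*-2 = -36
a_5 = 4*-36 - 2*-10 = -124
a_6 = 4*-124 - 2*-36 = -424
a_7 = 4*-424 - 2*-124 = -1448
a_8 = 4*-1448 - 2*-424 = -4944
a_9 = 4*-4944 - 2*-1448 = -16880
a_10 = 4*-16880 - 2*-4944 = -57632
a_11 = 4*-57632 - 2*-16880 = -196768
a_12 = 4*-196768 - 2*-57632 = -671808
a_13 = 4*-671808 - 2*-196768 = -2293696
So a_13 = -2293696.

-2293696


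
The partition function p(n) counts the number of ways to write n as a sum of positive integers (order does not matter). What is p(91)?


Using the generating function prod_{k>=1} 1/(1-x^k), we compute p(91).
By dynamic programming over parts 1 through 91:
p(91) = 64112359

64112359


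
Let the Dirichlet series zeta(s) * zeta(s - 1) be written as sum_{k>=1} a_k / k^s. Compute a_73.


Convolution gives a_k = sum_{d | k} d * 1 = sum_{d | k} d = sigma(k), the sum of positive divisors of k.
For k = 73, the divisors are 1, 73, so
sigma(73) = 1 + 73 = 74.

74


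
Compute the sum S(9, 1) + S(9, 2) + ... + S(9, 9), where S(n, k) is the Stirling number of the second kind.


By definition, S(n, k) counts partitions of an n-set into exactly k nonempty blocks.
Computing row n = 9 for k = 1..9:
S(9, k): 1, 255, 3025, 7770, 6951, 2646, 462, 36, 1
Sum = 21147. (This equals Bell_9 since the sum runs over all k.)

21147


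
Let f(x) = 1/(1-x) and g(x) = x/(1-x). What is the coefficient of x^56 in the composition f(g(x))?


First simplify the composition: f(g(x)) = 1/(1 - x/(1-x)) = (1-x)/((1-x) - x) = (1-x)/(1-2x).
Now extract the coefficient. Write (1-x)/(1-2x) = 1/(1-2x) - x/(1-2x).
The coefficient of x^n in 1/(1-2x) is 2^n, and in x/(1-2x) is 2^(n-1) (for n >= 1).
So the coefficient of x^56 is 2^56 - 2^55 = 72057594037927936 - 36028797018963968 = 36028797018963968.

36028797018963968


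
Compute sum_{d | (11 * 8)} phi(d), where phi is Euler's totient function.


First, 11 * 8 = 88. One classical identity is sum_{d | n} phi(d) = n (each k in [1, n] has a unique gcd with n, and among the k's with gcd(k, n) = n/d there are phi(d) of them). So the sum equals 88. We also verify directly:
Divisors of 88: 1, 2, 4, 8, 11, 22, 44, 88.
phi values: 1, 1, 2, 4, 10, 10, 20, 40.
Sum = 88.

88


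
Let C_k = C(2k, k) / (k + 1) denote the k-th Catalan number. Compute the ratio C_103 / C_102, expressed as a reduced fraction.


Using C_k = (2k)! / (k! (k+1)!), the ratio C_{k+1}/C_k simplifies to
C_{k+1}/C_k = [(2k+2)! / ((k+1)! (k+2)!)] * [k! (k+1)! / (2k)!]
 = (2k+2)(2k+1) / ((k+1)(k+2)) = 2(2k+1) / (k+2).
For k = 102: 2(2*102 + 1) / (102 + 2) = 410/104 = 205/52.

205/52


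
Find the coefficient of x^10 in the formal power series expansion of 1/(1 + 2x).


Write 1/(1 + c x) = 1/(1 - (-c) x) and apply the geometric-series identity
1/(1 - y) = sum_{k>=0} y^k to get 1/(1 + c x) = sum_{k>=0} (-c)^k x^k.
So the coefficient of x^k is (-c)^k = (-1)^k * c^k.
Here c = 2 and k = 10:
(-2)^10 = 1 * 1024 = 1024

1024


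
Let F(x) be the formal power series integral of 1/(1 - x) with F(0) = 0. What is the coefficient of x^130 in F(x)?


1/(1 - x) = sum_{k>=0} x^k. Integrating termwise and using F(0) = 0 gives
F(x) = sum_{k>=0} x^(k+1) / (k+1) = sum_{m>=1} x^m / m = -ln(1 - x).
So the coefficient of x^130 is 1/130 = 1/130.

1/130


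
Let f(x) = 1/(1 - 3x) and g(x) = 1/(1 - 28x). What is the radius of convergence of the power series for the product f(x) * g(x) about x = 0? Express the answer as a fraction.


The radius of 1/(1 - 3x) is 1/3 (nearest singularity at x = 1/3), and the radius of 1/(1 - 28x) is 1/28.
The product f(x)*g(x) = 1/((1 - 3x)(1 - 28x)) has singularities at both 1/3 and 1/28, so its radius of convergence is the distance to the nearest one:
min(1/3, 1/28) = 1/28.

1/28


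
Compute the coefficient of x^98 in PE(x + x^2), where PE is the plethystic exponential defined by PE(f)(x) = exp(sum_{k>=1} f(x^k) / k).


With f(x) = x + x^2, the exponent is sum_{k>=1} (x^k + x^(2k)) / k = -ln(1 - x) - ln(1 - x^2). Exponentiating:
PE(x + x^2) = 1 / ((1 - x)(1 - x^2)).
This is the generating function for partitions of n into parts of size 1 or 2. The number of 2's can be any j in 0..49, and the rest are 1's, so
[x^98] = floor(98/2) + 1 = 50.

50


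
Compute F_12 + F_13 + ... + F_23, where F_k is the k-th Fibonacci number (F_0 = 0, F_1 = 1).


Use the identity sum_{k=0}^{N} F_k = F_{N+2} - 1 (which follows from F_{k+2} - F_{k+1} = F_k). Then
sum_{k=12}^{23} F_k = (F_{25} - 1) - (F_{13} - 1) = F_{25} - F_{13}.
Computing: F_{25} = 75025, F_{13} = 233, so
Sum = 75025 - 233 = 74792.

74792


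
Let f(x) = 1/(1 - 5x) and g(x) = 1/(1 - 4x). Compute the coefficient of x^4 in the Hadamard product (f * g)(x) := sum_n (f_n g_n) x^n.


f has coefficients f_k = 5^k and g has coefficients g_k = 4^k, so the Hadamard product has coefficient (f*g)_k = 5^k * 4^k = 20^k.
For k = 4: 20^4 = 160000.

160000


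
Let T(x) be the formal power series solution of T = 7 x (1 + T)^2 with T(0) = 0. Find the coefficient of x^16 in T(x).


Apply the Lagrange inversion formula: if T = 7 x * phi(T) with phi(t) = (1 + t)^2, then [x^n] T = 7^n * (1/n) [t^(n-1)] phi(t)^n = 7^n * (1/n) [t^(n-1)] (1 + t)^(2n) = 7^n * (1/n) C(2n, n-1).
Using the identity C(2n, n-1) = C(2n, n) * n / (n+1), the unscaled factor equals C(2n, n) / (n+1) = C_n, the n-th Catalan number.
For n = 16: C_16 = C(32, 16) / 17 = 601080390/17 = 35357670.
With the 7^16 = 33232930569601 factor, the coefficient is 33232930569601 * 35357670 = 1175038992212864189670.

1175038992212864189670


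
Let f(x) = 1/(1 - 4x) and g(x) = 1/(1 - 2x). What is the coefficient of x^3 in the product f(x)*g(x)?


The coefficient of x^n in f*g is the Cauchy product: sum_{k=0}^{n} a^k * b^(n-k).
With a=4, b=2, n=3:
sum_{k=0}^{3} 4^k * 2^(3-k)
= 120

120


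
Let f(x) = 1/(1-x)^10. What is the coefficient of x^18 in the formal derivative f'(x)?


Differentiate: d/dx [ 1/(1-x)^r ] = r / (1-x)^(r+1).
Here r = 10, so f'(x) = 10 / (1-x)^11.
The expansion of 1/(1-x)^(r+1) has coefficient of x^n equal to C(n+r, r).
So the coefficient of x^18 in f'(x) is
10 * C(28, 10) = 10 * 13123110 = 131231100

131231100


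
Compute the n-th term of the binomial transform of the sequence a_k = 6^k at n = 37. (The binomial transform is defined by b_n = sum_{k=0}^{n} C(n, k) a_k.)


With a_k = 6^k, b_n = sum_{k=0}^{n} C(n, k) 6^k = (1 + 6)^n by the binomial theorem.
For n = 37: (1 + 6)^37 = 7^37 = 18562115921017574302453163671207.

18562115921017574302453163671207


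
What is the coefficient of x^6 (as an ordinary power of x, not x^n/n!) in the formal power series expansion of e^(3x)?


The exponential series is e^y = sum_{k>=0} y^k / k!. Substituting y = 3x gives
e^(3x) = sum_{k>=0} 3^k x^k / k!.
So the coefficient of x^n is a^n/n! with a = 3, n = 6:
3^6 / 6! = 729/720 = 81/80

81/80


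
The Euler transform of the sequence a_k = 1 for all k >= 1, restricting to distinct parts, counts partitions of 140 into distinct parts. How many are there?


Partitions of 140 into distinct parts can be computed via generating function.
Product (1+x)(1+x^2)(1+x^3)...
The coefficient of x^140 = 9617150

9617150


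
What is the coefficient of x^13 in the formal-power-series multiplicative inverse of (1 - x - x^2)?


Let the inverse be f(x) = sum_{k>=0} a_k x^k. From f(x) * (1 - x - x^2) = 1 and matching coefficients:
 x^0: a_0 = 1.
 x^1: a_1 - a_0 = 0, so a_1 = 1.
 x^k (k >= 2): a_k - a_{k-1} - a_{k-2} = 0, i.e. a_k = a_{k-1} + a_{k-2}.
This is the Fibonacci-type recurrence shifted so that a_0 = a_1 = 1.
Iterating: a_0=1, a_1=1, a_2=2, a_3=3, a_4=5, a_5=8, a_6=13, a_7=21, a_8=34, a_9=55, ...
a_13 = 377.

377


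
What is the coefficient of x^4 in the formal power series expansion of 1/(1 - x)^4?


The expansion 1/(1 - x)^r = sum_{k>=0} C(k + r - 1, r - 1) x^k follows from the multiset / negative-binomial theorem (or from repeated differentiation of the geometric series).
For r = 4 and k = 4:
C(7, 3) = 5040 / (6 * 24) = 35.

35


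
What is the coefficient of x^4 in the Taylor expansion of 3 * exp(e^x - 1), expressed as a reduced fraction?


exp(e^x - 1) = sum_{k>=0} Bell_k x^k / k!, where Bell_k is the k-th Bell number.
So the coefficient of x^4 is 3 * Bell_4 / 4!.
Computing: Bell_4 = 15 and 4! = 24, giving
3 * 15/24 = 15/8.

15/8


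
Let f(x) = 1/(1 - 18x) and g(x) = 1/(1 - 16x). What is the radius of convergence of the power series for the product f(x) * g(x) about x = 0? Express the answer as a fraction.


The radius of 1/(1 - 18x) is 1/18 (nearest singularity at x = 1/18), and the radius of 1/(1 - 16x) is 1/16.
The product f(x)*g(x) = 1/((1 - 18x)(1 - 16x)) has singularities at both 1/18 and 1/16, so its radius of convergence is the distance to the nearest one:
min(1/18, 1/16) = 1/18.

1/18


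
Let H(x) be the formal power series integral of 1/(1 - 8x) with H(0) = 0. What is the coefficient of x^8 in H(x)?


1/(1 - 8x) = sum_{k>=0} 8^k x^k. Integrating termwise with H(0) = 0:
H(x) = sum_{k>=0} 8^k x^(k+1) / (k+1) = sum_{m>=1} 8^(m-1) x^m / m.
For m = 8: 8^7/8 = 2097152/8 = 262144.

262144


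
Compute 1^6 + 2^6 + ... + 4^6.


This power sum has a closed form given by Faulhaber's formula
sum_{k=1}^{m} k^p = (1 / (p + 1)) * sum_{j=0}^{p} C(p + 1, j) B_j m^(p + 1 - j),
but for small m direct computation is fastest:
1 + 64 + 729 + 4096 = 4890.

4890


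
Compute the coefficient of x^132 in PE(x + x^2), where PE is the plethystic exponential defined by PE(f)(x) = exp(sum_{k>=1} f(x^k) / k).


With f(x) = x + x^2, the exponent is sum_{k>=1} (x^k + x^(2k)) / k = -ln(1 - x) - ln(1 - x^2). Exponentiating:
PE(x + x^2) = 1 / ((1 - x)(1 - x^2)).
This is the generating function for partitions of n into parts of size 1 or 2. The number of 2's can be any j in 0..66, and the rest are 1's, so
[x^132] = floor(132/2) + 1 = 67.

67


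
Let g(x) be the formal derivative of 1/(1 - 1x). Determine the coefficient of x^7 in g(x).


Differentiate termwise: d/dx sum_{k>=0} 1^k x^k = sum_{k>=1} k 1^k x^(k-1) = sum_{j>=0} (j+1) 1^(j+1) x^j.
Equivalently, d/dx [1/(1 - 1x)] = 1/(1 - 1x)^2.
For j = 7: 8 * 1^8 = 8 * 1 = 8.

8


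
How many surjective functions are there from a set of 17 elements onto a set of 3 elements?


By inclusion-exclusion on which target elements are missed, the number of surjections from an n-set onto a k-set is
surj(n, k) = sum_{j=0}^{k} (-1)^j C(k, j) (k - j)^n.
Equivalently surj(n, k) = k! * S(n, k), where S(n, k) is the Stirling number of the second kind.
For n = 17, k = 3:
S(17, 3) = 21457825, so
surj = 3! * 21457825 = 6 * 21457825 = 128746950.

128746950


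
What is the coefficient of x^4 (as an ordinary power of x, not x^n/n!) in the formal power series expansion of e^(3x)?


The exponential series is e^y = sum_{k>=0} y^k / k!. Substituting y = 3x gives
e^(3x) = sum_{k>=0} 3^k x^k / k!.
So the coefficient of x^n is a^n/n! with a = 3, n = 4:
3^4 / 4! = 81/24 = 27/8

27/8


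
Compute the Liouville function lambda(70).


The Liouville function is lambda(k) = (-1)^Omega(k), where Omega(k) counts the prime factors of k with multiplicity.
Factoring: 70 = 2 * 5 * 7, so Omega(70) = 3.
lambda(70) = (-1)^3 = -1.

-1


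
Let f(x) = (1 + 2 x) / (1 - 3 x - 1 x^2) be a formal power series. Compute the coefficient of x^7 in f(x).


Write f(x) = sum_{k>=0} a_k x^k. Multiplying both sides by 1 - 3 x - 1 x^2 gives
(1 - 3 x - 1 x^2) sum_{k>=0} a_k x^k = 1 + 2 x.
Matching coefficients:
 x^0: a_0 = 1
 x^1: a_1 - 3 a_0 = 2  =>  a_1 = 3*1 + 2 = 5
 x^k (k >= 2): a_k = 3 a_{k-1} + 1 a_{k-2}.
Iterating: a_2 = 16, a_3 = 53, a_4 = 175, a_5 = 578, a_6 = 1909, a_7 = 6305.
So the coefficient of x^7 is 6305.

6305


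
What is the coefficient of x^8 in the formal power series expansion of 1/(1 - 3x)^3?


The general identity 1/(1 - c x)^r = sum_{k>=0} c^k C(k + r - 1, r - 1) x^k follows by substituting y = c x into 1/(1 - y)^r = sum_{k>=0} C(k + r - 1, r - 1) y^k.
For c = 3, r = 3, k = 8:
3^8 * C(10, 2) = 6561 * 45 = 295245.

295245


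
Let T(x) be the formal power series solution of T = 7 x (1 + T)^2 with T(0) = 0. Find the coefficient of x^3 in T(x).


Apply the Lagrange inversion formula: if T = 7 x * phi(T) with phi(t) = (1 + t)^2, then [x^n] T = 7^n * (1/n) [t^(n-1)] phi(t)^n = 7^n * (1/n) [t^(n-1)] (1 + t)^(2n) = 7^n * (1/n) C(2n, n-1).
Using the identity C(2n, n-1) = C(2n, n) * n / (n+1), the unscaled factor equals C(2n, n) / (n+1) = C_n, the n-th Catalan number.
For n = 3: C_3 = C(6, 3) / 4 = 20/4 = 5.
With the 7^3 = 343 factor, the coefficient is 343 * 5 = 1715.

1715


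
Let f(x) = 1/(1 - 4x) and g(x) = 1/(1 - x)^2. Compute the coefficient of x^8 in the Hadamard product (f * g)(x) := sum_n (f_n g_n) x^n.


f has coefficients f_k = 4^k. For g = 1/(1 - x)^2 the coefficient is g_k = C(k + 1, 1) = k + 1. The Hadamard coefficient is (f * g)_k = 4^k * (k + 1).
For k = 8: 4^8 * 9 = 65536 * 9 = 589824.

589824


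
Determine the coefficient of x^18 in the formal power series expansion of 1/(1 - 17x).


The geometric series identity gives 1/(1 - c x) = sum_{k>=0} c^k x^k, so the coefficient of x^k is c^k.
Here c = 17 and k = 18.
Computing: 17^18 = 14063084452067724991009

14063084452067724991009


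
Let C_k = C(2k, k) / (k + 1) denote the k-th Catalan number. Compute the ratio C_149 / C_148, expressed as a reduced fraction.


Using C_k = (2k)! / (k! (k+1)!), the ratio C_{k+1}/C_k simplifies to
C_{k+1}/C_k = [(2k+2)! / ((k+1)! (k+2)!)] * [k! (k+1)! / (2k)!]
 = (2k+2)(2k+1) / ((k+1)(k+2)) = 2(2k+1) / (k+2).
For k = 148: 2(2*148 + 1) / (148 + 2) = 594/150 = 99/25.

99/25


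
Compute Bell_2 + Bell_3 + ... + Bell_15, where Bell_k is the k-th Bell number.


Recall Bell_k counts set partitions of a k-set (with Bell_0 = 1 by convention).
Bell_2 through Bell_15: 2, 5, 15, 52, 203, 877, 4140, 21147, 115975, 678570, 4213597, 27644437, 190899322, 1382958545
Sum = 2 + 5 + 15 + 52 + 203 + 877 + 4140 + 21147 + 115975 + 678570 + 4213597 + 27644437 + 190899322 + 1382958545 = 1606536887.

1606536887


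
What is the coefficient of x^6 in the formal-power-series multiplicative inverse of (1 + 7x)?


The inverse is 1/(1 + 7x). Apply the geometric identity 1/(1 - y) = sum_{k>=0} y^k with y = -7x:
1/(1 + 7x) = sum_{k>=0} (-7)^k x^k.
So the coefficient of x^6 is (-7)^6 = 117649.

117649


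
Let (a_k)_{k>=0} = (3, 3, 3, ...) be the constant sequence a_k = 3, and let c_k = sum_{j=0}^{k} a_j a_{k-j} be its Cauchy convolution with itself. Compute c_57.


Since a_j = 3 for all j >= 0, the convolution sum becomes
c_k = sum_{j=0}^{k} 3 * 3 = 9 * (k + 1).
Equivalently, the generating function of (a_k) is 3/(1 - x) and its square is 9/(1 - x)^2 = sum_{k>=0} 9(k + 1) x^k.
For k = 57: 9 * 58 = 522.

522


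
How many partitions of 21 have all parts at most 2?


Using the generating function (1-x)^(-1)(1-x^2)^(-1),
the coefficient of x^21 counts these restricted partitions.
Result = 11

11


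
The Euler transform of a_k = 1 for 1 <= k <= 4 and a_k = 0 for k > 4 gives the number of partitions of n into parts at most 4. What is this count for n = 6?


Partitions of 6 into parts at most 4:
Using generating function (1-x)^(-1)(1-x^2)^(-1)...(1-x^4)^(-1),
the coefficient of x^6 = 9

9


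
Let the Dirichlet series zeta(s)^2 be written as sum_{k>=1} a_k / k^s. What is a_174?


The Dirichlet convolution of the constant function 1 with itself gives (1 * 1)(k) = sum_{d | k} 1 = d(k), the number of positive divisors of k.
Since zeta(s) = sum_{k>=1} 1/k^s, we have zeta(s)^2 = sum_{k>=1} d(k)/k^s, so a_k = d(k).
For k = 174: the divisors are 1, 2, 3, 6, 29, 58, 87, 174.
Count = 8.

8


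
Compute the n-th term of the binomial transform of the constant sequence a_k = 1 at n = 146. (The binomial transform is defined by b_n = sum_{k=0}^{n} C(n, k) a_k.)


With a_k = 1 for all k, b_n = sum_{k=0}^{n} C(n, k) = 2^n by the binomial theorem.
For n = 146: 2^146 = 89202980794122492566142873090593446023921664.

89202980794122492566142873090593446023921664


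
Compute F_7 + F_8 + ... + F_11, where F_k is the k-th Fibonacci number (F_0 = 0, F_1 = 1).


Use the identity sum_{k=0}^{N} F_k = F_{N+2} - 1 (which follows from F_{k+2} - F_{k+1} = F_k). Then
sum_{k=7}^{11} F_k = (F_{13} - 1) - (F_{8} - 1) = F_{13} - F_{8}.
Computing: F_{13} = 233, F_{8} = 21, so
Sum = 233 - 21 = 212.

212


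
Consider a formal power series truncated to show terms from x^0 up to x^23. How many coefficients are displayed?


From x^0 to x^23 inclusive, the count is 23 - 0 + 1 = 24.

24


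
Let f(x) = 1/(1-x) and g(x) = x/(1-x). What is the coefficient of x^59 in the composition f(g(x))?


First simplify the composition: f(g(x)) = 1/(1 - x/(1-x)) = (1-x)/((1-x) - x) = (1-x)/(1-2x).
Now extract the coefficient. Write (1-x)/(1-2x) = 1/(1-2x) - x/(1-2x).
The coefficient of x^n in 1/(1-2x) is 2^n, and in x/(1-2x) is 2^(n-1) (for n >= 1).
So the coefficient of x^59 is 2^59 - 2^58 = 576460752303423488 - 288230376151711744 = 288230376151711744.

288230376151711744


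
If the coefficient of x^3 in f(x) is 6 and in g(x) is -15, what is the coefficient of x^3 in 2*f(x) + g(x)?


Scalar multiplication scales coefficients: 2 * 6 = 12.
Then add the g coefficient: 12 + -15
= -3

-3


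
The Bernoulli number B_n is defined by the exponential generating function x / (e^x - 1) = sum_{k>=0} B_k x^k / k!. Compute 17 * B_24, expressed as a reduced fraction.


Bernoulli numbers can also be computed recursively via B_0 = 1 and sum_{j=0}^{m} C(m+1, j) B_j = 0 for m >= 1. Odd-index Bernoulli numbers vanish for k >= 3.
Computing B_24 = -236364091/2730, so 17 * B_24 = 17 * -236364091/2730 = -4018189547/2730.

-4018189547/2730


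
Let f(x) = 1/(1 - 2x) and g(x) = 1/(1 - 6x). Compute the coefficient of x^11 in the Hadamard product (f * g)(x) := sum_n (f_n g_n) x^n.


f has coefficients f_k = 2^k and g has coefficients g_k = 6^k, so the Hadamard product has coefficient (f*g)_k = 2^k * 6^k = 12^k.
For k = 11: 12^11 = 743008370688.

743008370688


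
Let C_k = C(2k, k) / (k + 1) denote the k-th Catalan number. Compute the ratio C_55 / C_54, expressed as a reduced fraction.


Using C_k = (2k)! / (k! (k+1)!), the ratio C_{k+1}/C_k simplifies to
C_{k+1}/C_k = [(2k+2)! / ((k+1)! (k+2)!)] * [k! (k+1)! / (2k)!]
 = (2k+2)(2k+1) / ((k+1)(k+2)) = 2(2k+1) / (k+2).
For k = 54: 2(2*54 + 1) / (54 + 2) = 218/56 = 109/28.

109/28


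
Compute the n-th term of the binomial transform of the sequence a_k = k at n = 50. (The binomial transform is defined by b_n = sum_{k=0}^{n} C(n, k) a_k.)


With a_k = k, b_n = sum_{k=0}^{n} C(n, k) k. Using k * C(n, k) = n * C(n-1, k-1) gives b_n = n * sum_{k>=1} C(n-1, k-1) = n * 2^(n-1).
For n = 50: 50 * 2^49 = 50 * 562949953421312 = 28147497671065600.

28147497671065600


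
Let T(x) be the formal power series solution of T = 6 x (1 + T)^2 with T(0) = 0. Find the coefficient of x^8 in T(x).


Apply the Lagrange inversion formula: if T = 6 x * phi(T) with phi(t) = (1 + t)^2, then [x^n] T = 6^n * (1/n) [t^(n-1)] phi(t)^n = 6^n * (1/n) [t^(n-1)] (1 + t)^(2n) = 6^n * (1/n) C(2n, n-1).
Using the identity C(2n, n-1) = C(2n, n) * n / (n+1), the unscaled factor equals C(2n, n) / (n+1) = C_n, the n-th Catalan number.
For n = 8: C_8 = C(16, 8) / 9 = 12870/9 = 1430.
With the 6^8 = 1679616 factor, the coefficient is 1679616 * 1430 = 2401850880.

2401850880


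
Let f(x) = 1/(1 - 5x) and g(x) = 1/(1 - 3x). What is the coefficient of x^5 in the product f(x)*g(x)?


The coefficient of x^n in f*g is the Cauchy product: sum_{k=0}^{n} a^k * b^(n-k).
With a=5, b=3, n=5:
sum_{k=0}^{5} 5^k * 3^(5-k)
= 7448

7448


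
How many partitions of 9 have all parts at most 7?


Using the generating function (1-x)^(-1)(1-x^2)^(-1)...(1-x^7)^(-1),
the coefficient of x^9 counts these restricted partitions.
Result = 28

28


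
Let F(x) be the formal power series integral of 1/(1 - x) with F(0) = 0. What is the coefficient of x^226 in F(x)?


1/(1 - x) = sum_{k>=0} x^k. Integrating termwise and using F(0) = 0 gives
F(x) = sum_{k>=0} x^(k+1) / (k+1) = sum_{m>=1} x^m / m = -ln(1 - x).
So the coefficient of x^226 is 1/226 = 1/226.

1/226


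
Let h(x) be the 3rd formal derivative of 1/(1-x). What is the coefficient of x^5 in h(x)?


Differentiating 3 times: d^3/dx^3 [1/(1-x)] = 3!/(1-x)^4.
The expansion 1/(1-x)^4 = sum_{k>=0} C(k+3, 3) x^k, so the coefficient of x^n in 3!/(1-x)^4 is 3! * C(n+3, 3).
For n = 5: 6 * C(8, 3) = 6 * 56 = 336

336


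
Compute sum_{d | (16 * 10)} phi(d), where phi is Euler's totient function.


First, 16 * 10 = 160. One classical identity is sum_{d | n} phi(d) = n (each k in [1, n] has a unique gcd with n, and among the k's with gcd(k, n) = n/d there are phi(d) of them). So the sum equals 160. We also verify directly:
Divisors of 160: 1, 2, 4, 5, 8, 10, 16, 20, 32, 40, 80, 160.
phi values: 1, 1, 2, 4, 4, 4, 8, 8, 16, 16, 32, 64.
Sum = 160.

160


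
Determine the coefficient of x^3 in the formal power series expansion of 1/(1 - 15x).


The geometric series identity gives 1/(1 - c x) = sum_{k>=0} c^k x^k, so the coefficient of x^k is c^k.
Here c = 15 and k = 3.
Computing: 15^3 = 3375

3375


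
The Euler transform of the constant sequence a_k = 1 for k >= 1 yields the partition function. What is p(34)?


The Euler transform converts the sequence a_k = 1 into the number of integer partitions.
Using the recurrence or dynamic programming:
p(34) = 12310

12310


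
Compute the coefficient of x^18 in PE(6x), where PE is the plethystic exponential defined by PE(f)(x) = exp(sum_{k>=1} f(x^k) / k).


With f(x) = 6x, the exponent is sum_{k>=1} 6 x^k / k = 6 * (-ln(1 - x)). Exponentiating:
PE(6x) = exp(-6 ln(1 - x)) = 1/(1 - x)^6.
By the negative binomial expansion, [x^n] 1/(1 - x)^6 = C(n + 5, 5).
For n = 18: C(23, 5) = 33649.

33649


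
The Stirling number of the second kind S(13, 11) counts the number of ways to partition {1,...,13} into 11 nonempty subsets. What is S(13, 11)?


Using the explicit formula S(n,k) = (1/k!) sum_{j=0}^{k} (-1)^(k-j) C(k,j) j^n:
S(13, 11) = 2431
Equivalently, S(n,k) is n! times the coefficient of x^n in the EGF (e^x - 1)^k / k!.

2431


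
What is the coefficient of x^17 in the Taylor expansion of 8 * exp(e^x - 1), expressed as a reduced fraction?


exp(e^x - 1) = sum_{k>=0} Bell_k x^k / k!, where Bell_k is the k-th Bell number.
So the coefficient of x^17 is 8 * Bell_17 / 17!.
Computing: Bell_17 = 82864869804 and 17! = 355687428096000, giving
8 * 82864869804/355687428096000 = 255755771/137225088000.

255755771/137225088000


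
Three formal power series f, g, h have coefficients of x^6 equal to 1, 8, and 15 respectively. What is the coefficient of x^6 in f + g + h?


Series addition is componentwise:
1 + 8 + 15
= 24

24


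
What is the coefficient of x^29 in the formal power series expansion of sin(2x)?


The Maclaurin series is sin(t) = sum_{k>=0} (-1)^k t^(2k+1) / (2k+1)!, so substituting t = 2x, only odd powers of x are nonzero, with coefficient of x^(2k+1) equal to (-1)^k 2^(2k+1) / (2k+1)!.
Write 29 = 2*14 + 1, giving the coefficient (-1)^14 * 2^29 / 29! = 536870912/8841761993739701954543616000000 = 16/263505041412702261046875.

16/263505041412702261046875


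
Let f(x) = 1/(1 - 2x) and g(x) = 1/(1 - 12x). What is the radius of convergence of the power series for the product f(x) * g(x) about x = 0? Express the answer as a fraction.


The radius of 1/(1 - 2x) is 1/2 (nearest singularity at x = 1/2), and the radius of 1/(1 - 12x) is 1/12.
The product f(x)*g(x) = 1/((1 - 2x)(1 - 12x)) has singularities at both 1/2 and 1/12, so its radius of convergence is the distance to the nearest one:
min(1/2, 1/12) = 1/12.

1/12


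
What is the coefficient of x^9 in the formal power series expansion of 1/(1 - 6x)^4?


The general identity 1/(1 - c x)^r = sum_{k>=0} c^k C(k + r - 1, r - 1) x^k follows by substituting y = c x into 1/(1 - y)^r = sum_{k>=0} C(k + r - 1, r - 1) y^k.
For c = 6, r = 4, k = 9:
6^9 * C(12, 3) = 10077696 * 220 = 2217093120.

2217093120


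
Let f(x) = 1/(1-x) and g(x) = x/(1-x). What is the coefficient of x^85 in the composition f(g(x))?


First simplify the composition: f(g(x)) = 1/(1 - x/(1-x)) = (1-x)/((1-x) - x) = (1-x)/(1-2x).
Now extract the coefficient. Write (1-x)/(1-2x) = 1/(1-2x) - x/(1-2x).
The coefficient of x^n in 1/(1-2x) is 2^n, and in x/(1-2x) is 2^(n-1) (for n >= 1).
So the coefficient of x^85 is 2^85 - 2^84 = 38685626227668133590597632 - 19342813113834066795298816 = 19342813113834066795298816.

19342813113834066795298816


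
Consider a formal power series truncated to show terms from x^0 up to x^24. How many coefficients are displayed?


From x^0 to x^24 inclusive, the count is 24 - 0 + 1 = 25.

25


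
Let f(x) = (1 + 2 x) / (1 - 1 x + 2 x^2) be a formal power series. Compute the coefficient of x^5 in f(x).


Write f(x) = sum_{k>=0} a_k x^k. Multiplying both sides by 1 - 1 x + 2 x^2 gives
(1 - 1 x + 2 x^2) sum_{k>=0} a_k x^k = 1 + 2 x.
Matching coefficients:
 x^0: a_0 = 1
 x^1: a_1 - 1 a_0 = 2  =>  a_1 = 1*1 + 2 = 3
 x^k (k >= 2): a_k = 1 a_{k-1} - 2 a_{k-2}.
Iterating: a_2 = 1, a_3 = -5, a_4 = -7, a_5 = 3.
So the coefficient of x^5 is 3.

3


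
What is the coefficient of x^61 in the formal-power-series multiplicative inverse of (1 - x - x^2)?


Let the inverse be f(x) = sum_{k>=0} a_k x^k. From f(x) * (1 - x - x^2) = 1 and matching coefficients:
 x^0: a_0 = 1.
 x^1: a_1 - a_0 = 0, so a_1 = 1.
 x^k (k >= 2): a_k - a_{k-1} - a_{k-2} = 0, i.e. a_k = a_{k-1} + a_{k-2}.
This is the Fibonacci-type recurrence shifted so that a_0 = a_1 = 1.
Iterating: a_0=1, a_1=1, a_2=2, a_3=3, a_4=5, a_5=8, a_6=13, a_7=21, a_8=34, a_9=55, ...
a_61 = 4052739537881.

4052739537881


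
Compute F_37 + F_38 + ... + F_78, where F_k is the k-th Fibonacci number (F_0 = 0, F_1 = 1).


Use the identity sum_{k=0}^{N} F_k = F_{N+2} - 1 (which follows from F_{k+2} - F_{k+1} = F_k). Then
sum_{k=37}^{78} F_k = (F_{80} - 1) - (F_{38} - 1) = F_{80} - F_{38}.
Computing: F_{80} = 23416728348467685, F_{38} = 39088169, so
Sum = 23416728348467685 - 39088169 = 23416728309379516.

23416728309379516


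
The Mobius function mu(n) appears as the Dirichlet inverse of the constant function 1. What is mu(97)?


97 = 97 (all distinct primes).
mu(97) = (-1)^1 = -1

-1


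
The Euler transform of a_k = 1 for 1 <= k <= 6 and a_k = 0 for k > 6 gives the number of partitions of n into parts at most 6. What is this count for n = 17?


Partitions of 17 into parts at most 6:
Using generating function (1-x)^(-1)(1-x^2)^(-1)...(1-x^6)^(-1),
the coefficient of x^17 = 163

163


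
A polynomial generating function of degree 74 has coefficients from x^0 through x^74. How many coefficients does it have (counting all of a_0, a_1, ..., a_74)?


A polynomial of degree 74 takes the form a_0 + a_1 x + ... + a_74 x^74.
The number of coefficients is 74 + 1 = 75.

75


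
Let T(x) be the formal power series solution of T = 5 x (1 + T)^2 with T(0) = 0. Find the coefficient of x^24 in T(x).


Apply the Lagrange inversion formula: if T = 5 x * phi(T) with phi(t) = (1 + t)^2, then [x^n] T = 5^n * (1/n) [t^(n-1)] phi(t)^n = 5^n * (1/n) [t^(n-1)] (1 + t)^(2n) = 5^n * (1/n) C(2n, n-1).
Using the identity C(2n, n-1) = C(2n, n) * n / (n+1), the unscaled factor equals C(2n, n) / (n+1) = C_n, the n-th Catalan number.
For n = 24: C_24 = C(48, 24) / 25 = 32247603683100/25 = 1289904147324.
With the 5^24 = 59604644775390625 factor, the coefficient is 59604644775390625 * 1289904147324 = 76884278495550155639648437500.

76884278495550155639648437500


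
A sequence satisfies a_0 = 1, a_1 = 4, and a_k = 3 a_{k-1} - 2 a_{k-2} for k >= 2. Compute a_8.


The characteristic equation is t^2 - 3 t + 2 = 0, with roots r_1 = 2 and r_2 = 1 (so c_1 = r_1 + r_2, c_2 = -r_1 r_2 as required).
One can use the closed form a_n = A r_1^n + B r_2^n, but direct iteration is more reliable:
a_0 = 1, a_1 = 4, a_2 = 10, a_3 = 22, a_4 = 46, a_5 = 94, a_6 = 190, a_7 = 382, a_8 = 766.
So a_8 = 766.

766


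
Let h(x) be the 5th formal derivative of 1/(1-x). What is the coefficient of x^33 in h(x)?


Differentiating 5 times: d^5/dx^5 [1/(1-x)] = 5!/(1-x)^6.
The expansion 1/(1-x)^6 = sum_{k>=0} C(k+5, 5) x^k, so the coefficient of x^n in 5!/(1-x)^6 is 5! * C(n+5, 5).
For n = 33: 120 * C(38, 5) = 120 * 501942 = 60233040

60233040


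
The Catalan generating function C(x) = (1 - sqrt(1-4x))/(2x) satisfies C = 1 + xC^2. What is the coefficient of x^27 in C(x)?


Substituting x -> x scales the n-th coefficient by 1, so [x^27] C(x) = C_27.
C_27 = C(2*27, 27)/(28) = 1946939425648112/28 = 69533550916004.
= 69533550916004.

69533550916004


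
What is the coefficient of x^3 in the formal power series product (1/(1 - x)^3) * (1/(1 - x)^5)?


Combine the factors: (1/(1 - x)^3) * (1/(1 - x)^5) = 1/(1 - x)^8.
Then use 1/(1 - x)^r = sum_{k>=0} C(k + r - 1, r - 1) x^k with r = 8 and k = 3:
C(10, 7) = 120.

120


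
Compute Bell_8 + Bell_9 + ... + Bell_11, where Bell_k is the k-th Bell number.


Recall Bell_k counts set partitions of a k-set (with Bell_0 = 1 by convention).
Bell_8 through Bell_11: 4140, 21147, 115975, 678570
Sum = 4140 + 21147 + 115975 + 678570 = 819832.

819832


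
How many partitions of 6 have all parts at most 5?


Using the generating function (1-x)^(-1)(1-x^2)^(-1)...(1-x^5)^(-1),
the coefficient of x^6 counts these restricted partitions.
Result = 10

10


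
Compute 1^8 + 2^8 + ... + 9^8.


This power sum has a closed form given by Faulhaber's formula
sum_{k=1}^{m} k^p = (1 / (p + 1)) * sum_{j=0}^{p} C(p + 1, j) B_j m^(p + 1 - j),
but for small m direct computation is fastest:
1 + 256 + 6561 + 65536 + 390625 + 1679616 + 5764801 + 16777216 + 43046721 = 67731333.

67731333


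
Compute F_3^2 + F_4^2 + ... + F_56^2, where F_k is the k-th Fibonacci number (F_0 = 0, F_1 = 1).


There is a standard identity sum_{k=0}^{N} F_k^2 = F_N * F_{N+1} (proved inductively from the telescoping relation F_k^2 = F_k F_{k+1} - F_{k-1} F_k). Then
sum_{k=3}^{56} F_k^2 = F_56 F_57 - F_2 F_3.
Computing: F_56 = 225851433717, F_57 = 365435296162, F_2 = 1, F_3 = 2.
Sum = 225851433717 * 365435296162 - 1 * 2 = 82534085568984207494152.

82534085568984207494152


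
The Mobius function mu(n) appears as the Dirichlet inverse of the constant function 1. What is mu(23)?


23 = 23 (all distinct primes).
mu(23) = (-1)^1 = -1

-1


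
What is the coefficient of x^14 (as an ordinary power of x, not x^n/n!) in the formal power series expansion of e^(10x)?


The exponential series is e^y = sum_{k>=0} y^k / k!. Substituting y = 10x gives
e^(10x) = sum_{k>=0} 10^k x^k / k!.
So the coefficient of x^n is a^n/n! with a = 10, n = 14:
10^14 / 14! = 100000000000000/87178291200 = 1953125000/1702701

1953125000/1702701


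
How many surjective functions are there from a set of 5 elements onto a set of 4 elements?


By inclusion-exclusion on which target elements are missed, the number of surjections from an n-set onto a k-set is
surj(n, k) = sum_{j=0}^{k} (-1)^j C(k, j) (k - j)^n.
Equivalently surj(n, k) = k! * S(n, k), where S(n, k) is the Stirling number of the second kind.
For n = 5, k = 4:
S(5, 4) = 10, so
surj = 4! * 10 = 24 * 10 = 240.

240


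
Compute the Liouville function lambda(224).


The Liouville function is lambda(k) = (-1)^Omega(k), where Omega(k) counts the prime factors of k with multiplicity.
Factoring: 224 = 2 * 2 * 2 * 2 * 2 * 7, so Omega(224) = 6.
lambda(224) = (-1)^6 = 1.

1


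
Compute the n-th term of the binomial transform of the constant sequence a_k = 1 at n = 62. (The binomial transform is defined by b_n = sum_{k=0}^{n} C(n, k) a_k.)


With a_k = 1 for all k, b_n = sum_{k=0}^{n} C(n, k) = 2^n by the binomial theorem.
For n = 62: 2^62 = 4611686018427387904.

4611686018427387904


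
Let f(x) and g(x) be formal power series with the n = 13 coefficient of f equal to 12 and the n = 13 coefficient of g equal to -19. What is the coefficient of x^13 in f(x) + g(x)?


Addition of formal power series is termwise.
The coefficient of x^13 in f + g = 12 + -19
= -7

-7


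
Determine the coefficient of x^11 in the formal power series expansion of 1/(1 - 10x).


The geometric series identity gives 1/(1 - c x) = sum_{k>=0} c^k x^k, so the coefficient of x^k is c^k.
Here c = 10 and k = 11.
Computing: 10^11 = 100000000000

100000000000


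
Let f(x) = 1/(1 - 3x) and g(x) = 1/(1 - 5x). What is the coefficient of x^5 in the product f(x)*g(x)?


The coefficient of x^n in f*g is the Cauchy product: sum_{k=0}^{n} a^k * b^(n-k).
With a=3, b=5, n=5:
sum_{k=0}^{5} 3^k * 5^(5-k)
= 7448

7448


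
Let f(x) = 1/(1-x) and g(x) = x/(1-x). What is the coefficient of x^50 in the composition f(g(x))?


First simplify the composition: f(g(x)) = 1/(1 - x/(1-x)) = (1-x)/((1-x) - x) = (1-x)/(1-2x).
Now extract the coefficient. Write (1-x)/(1-2x) = 1/(1-2x) - x/(1-2x).
The coefficient of x^n in 1/(1-2x) is 2^n, and in x/(1-2x) is 2^(n-1) (for n >= 1).
So the coefficient of x^50 is 2^50 - 2^49 = 1125899906842624 - 562949953421312 = 562949953421312.

562949953421312


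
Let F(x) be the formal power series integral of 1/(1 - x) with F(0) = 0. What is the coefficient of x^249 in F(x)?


1/(1 - x) = sum_{k>=0} x^k. Integrating termwise and using F(0) = 0 gives
F(x) = sum_{k>=0} x^(k+1) / (k+1) = sum_{m>=1} x^m / m = -ln(1 - x).
So the coefficient of x^249 is 1/249 = 1/249.

1/249


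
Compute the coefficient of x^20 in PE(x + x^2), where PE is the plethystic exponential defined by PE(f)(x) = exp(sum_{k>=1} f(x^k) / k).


With f(x) = x + x^2, the exponent is sum_{k>=1} (x^k + x^(2k)) / k = -ln(1 - x) - ln(1 - x^2). Exponentiating:
PE(x + x^2) = 1 / ((1 - x)(1 - x^2)).
This is the generating function for partitions of n into parts of size 1 or 2. The number of 2's can be any j in 0..10, and the rest are 1's, so
[x^20] = floor(20/2) + 1 = 11.

11
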